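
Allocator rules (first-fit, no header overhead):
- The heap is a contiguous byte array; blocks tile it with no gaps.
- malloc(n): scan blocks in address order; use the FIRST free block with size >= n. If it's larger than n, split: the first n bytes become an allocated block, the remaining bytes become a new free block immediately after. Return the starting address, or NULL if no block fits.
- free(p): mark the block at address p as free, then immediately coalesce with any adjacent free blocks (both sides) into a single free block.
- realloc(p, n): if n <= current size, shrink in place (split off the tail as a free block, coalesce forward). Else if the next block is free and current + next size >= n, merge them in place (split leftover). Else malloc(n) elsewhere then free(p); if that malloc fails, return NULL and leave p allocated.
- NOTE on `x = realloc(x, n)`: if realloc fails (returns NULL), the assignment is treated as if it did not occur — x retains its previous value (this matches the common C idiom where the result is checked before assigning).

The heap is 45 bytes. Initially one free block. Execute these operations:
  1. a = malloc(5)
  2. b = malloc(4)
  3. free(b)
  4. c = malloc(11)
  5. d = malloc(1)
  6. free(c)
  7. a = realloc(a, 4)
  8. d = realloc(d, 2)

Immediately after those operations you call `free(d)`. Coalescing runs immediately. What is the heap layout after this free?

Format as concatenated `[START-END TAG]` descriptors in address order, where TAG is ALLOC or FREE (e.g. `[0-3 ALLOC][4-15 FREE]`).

Op 1: a = malloc(5) -> a = 0; heap: [0-4 ALLOC][5-44 FREE]
Op 2: b = malloc(4) -> b = 5; heap: [0-4 ALLOC][5-8 ALLOC][9-44 FREE]
Op 3: free(b) -> (freed b); heap: [0-4 ALLOC][5-44 FREE]
Op 4: c = malloc(11) -> c = 5; heap: [0-4 ALLOC][5-15 ALLOC][16-44 FREE]
Op 5: d = malloc(1) -> d = 16; heap: [0-4 ALLOC][5-15 ALLOC][16-16 ALLOC][17-44 FREE]
Op 6: free(c) -> (freed c); heap: [0-4 ALLOC][5-15 FREE][16-16 ALLOC][17-44 FREE]
Op 7: a = realloc(a, 4) -> a = 0; heap: [0-3 ALLOC][4-15 FREE][16-16 ALLOC][17-44 FREE]
Op 8: d = realloc(d, 2) -> d = 16; heap: [0-3 ALLOC][4-15 FREE][16-17 ALLOC][18-44 FREE]
free(d): d = 16 -> block [16-17 ALLOC]; mark free, coalesce with adjacent free neighbors -> [0-3 ALLOC][4-44 FREE]

Answer: [0-3 ALLOC][4-44 FREE]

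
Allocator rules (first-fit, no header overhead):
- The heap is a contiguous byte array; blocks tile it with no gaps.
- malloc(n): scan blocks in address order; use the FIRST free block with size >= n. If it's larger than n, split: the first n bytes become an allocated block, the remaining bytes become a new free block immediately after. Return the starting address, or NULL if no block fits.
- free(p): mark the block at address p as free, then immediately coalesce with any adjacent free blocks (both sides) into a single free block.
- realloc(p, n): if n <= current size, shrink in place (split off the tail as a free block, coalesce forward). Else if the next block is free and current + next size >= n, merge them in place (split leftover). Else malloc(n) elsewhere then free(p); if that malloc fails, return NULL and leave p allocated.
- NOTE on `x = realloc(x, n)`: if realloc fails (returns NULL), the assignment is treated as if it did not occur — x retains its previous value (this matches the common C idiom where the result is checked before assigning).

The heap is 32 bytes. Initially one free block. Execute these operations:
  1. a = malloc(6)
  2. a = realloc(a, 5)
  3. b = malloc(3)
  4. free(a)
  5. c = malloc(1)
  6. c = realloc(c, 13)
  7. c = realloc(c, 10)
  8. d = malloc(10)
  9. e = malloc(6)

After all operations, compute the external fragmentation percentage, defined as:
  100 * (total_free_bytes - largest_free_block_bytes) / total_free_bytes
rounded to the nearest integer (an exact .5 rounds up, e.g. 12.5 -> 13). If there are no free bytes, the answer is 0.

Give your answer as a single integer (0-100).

Answer: 44

Derivation:
Op 1: a = malloc(6) -> a = 0; heap: [0-5 ALLOC][6-31 FREE]
Op 2: a = realloc(a, 5) -> a = 0; heap: [0-4 ALLOC][5-31 FREE]
Op 3: b = malloc(3) -> b = 5; heap: [0-4 ALLOC][5-7 ALLOC][8-31 FREE]
Op 4: free(a) -> (freed a); heap: [0-4 FREE][5-7 ALLOC][8-31 FREE]
Op 5: c = malloc(1) -> c = 0; heap: [0-0 ALLOC][1-4 FREE][5-7 ALLOC][8-31 FREE]
Op 6: c = realloc(c, 13) -> c = 8; heap: [0-4 FREE][5-7 ALLOC][8-20 ALLOC][21-31 FREE]
Op 7: c = realloc(c, 10) -> c = 8; heap: [0-4 FREE][5-7 ALLOC][8-17 ALLOC][18-31 FREE]
Op 8: d = malloc(10) -> d = 18; heap: [0-4 FREE][5-7 ALLOC][8-17 ALLOC][18-27 ALLOC][28-31 FREE]
Op 9: e = malloc(6) -> e = NULL; heap: [0-4 FREE][5-7 ALLOC][8-17 ALLOC][18-27 ALLOC][28-31 FREE]
Free blocks: [5 4] total_free=9 largest=5 -> 100*(9-5)/9 = 400/9 ≈ 44.444 -> rounds to 44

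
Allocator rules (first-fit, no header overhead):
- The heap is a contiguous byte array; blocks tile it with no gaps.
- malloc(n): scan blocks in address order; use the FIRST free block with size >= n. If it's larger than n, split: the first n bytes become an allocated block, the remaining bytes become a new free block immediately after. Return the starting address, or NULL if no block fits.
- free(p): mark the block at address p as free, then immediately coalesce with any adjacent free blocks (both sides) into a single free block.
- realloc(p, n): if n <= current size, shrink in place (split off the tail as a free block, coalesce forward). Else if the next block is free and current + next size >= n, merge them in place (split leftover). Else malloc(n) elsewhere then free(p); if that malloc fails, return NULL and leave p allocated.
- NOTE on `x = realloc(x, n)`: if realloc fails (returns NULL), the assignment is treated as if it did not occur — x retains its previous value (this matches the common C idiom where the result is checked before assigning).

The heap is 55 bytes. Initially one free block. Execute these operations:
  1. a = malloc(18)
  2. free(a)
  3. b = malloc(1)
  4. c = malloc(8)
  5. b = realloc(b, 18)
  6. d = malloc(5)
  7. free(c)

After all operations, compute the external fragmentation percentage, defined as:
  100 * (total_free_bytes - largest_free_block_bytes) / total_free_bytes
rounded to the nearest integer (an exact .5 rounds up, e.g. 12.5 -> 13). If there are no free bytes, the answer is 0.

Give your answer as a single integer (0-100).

Answer: 28

Derivation:
Op 1: a = malloc(18) -> a = 0; heap: [0-17 ALLOC][18-54 FREE]
Op 2: free(a) -> (freed a); heap: [0-54 FREE]
Op 3: b = malloc(1) -> b = 0; heap: [0-0 ALLOC][1-54 FREE]
Op 4: c = malloc(8) -> c = 1; heap: [0-0 ALLOC][1-8 ALLOC][9-54 FREE]
Op 5: b = realloc(b, 18) -> b = 9; heap: [0-0 FREE][1-8 ALLOC][9-26 ALLOC][27-54 FREE]
Op 6: d = malloc(5) -> d = 27; heap: [0-0 FREE][1-8 ALLOC][9-26 ALLOC][27-31 ALLOC][32-54 FREE]
Op 7: free(c) -> (freed c); heap: [0-8 FREE][9-26 ALLOC][27-31 ALLOC][32-54 FREE]
Free blocks: [9 23] total_free=32 largest=23 -> 100*(32-23)/32 = 900/32 = 28.125 -> rounds to 28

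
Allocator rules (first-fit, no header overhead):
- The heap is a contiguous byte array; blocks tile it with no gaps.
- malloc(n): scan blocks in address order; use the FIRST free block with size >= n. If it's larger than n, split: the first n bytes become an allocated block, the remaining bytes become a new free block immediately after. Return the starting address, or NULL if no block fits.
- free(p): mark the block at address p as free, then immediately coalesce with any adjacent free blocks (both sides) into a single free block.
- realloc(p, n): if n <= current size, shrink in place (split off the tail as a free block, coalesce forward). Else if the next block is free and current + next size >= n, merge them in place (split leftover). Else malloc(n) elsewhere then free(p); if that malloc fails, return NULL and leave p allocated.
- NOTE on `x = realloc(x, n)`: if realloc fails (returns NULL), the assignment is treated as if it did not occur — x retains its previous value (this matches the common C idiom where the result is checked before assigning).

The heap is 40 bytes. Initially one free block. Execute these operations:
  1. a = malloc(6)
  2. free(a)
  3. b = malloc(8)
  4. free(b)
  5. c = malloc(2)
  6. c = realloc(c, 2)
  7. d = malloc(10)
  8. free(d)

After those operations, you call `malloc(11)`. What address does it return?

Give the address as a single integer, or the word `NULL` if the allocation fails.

Answer: 2

Derivation:
Op 1: a = malloc(6) -> a = 0; heap: [0-5 ALLOC][6-39 FREE]
Op 2: free(a) -> (freed a); heap: [0-39 FREE]
Op 3: b = malloc(8) -> b = 0; heap: [0-7 ALLOC][8-39 FREE]
Op 4: free(b) -> (freed b); heap: [0-39 FREE]
Op 5: c = malloc(2) -> c = 0; heap: [0-1 ALLOC][2-39 FREE]
Op 6: c = realloc(c, 2) -> c = 0; heap: [0-1 ALLOC][2-39 FREE]
Op 7: d = malloc(10) -> d = 2; heap: [0-1 ALLOC][2-11 ALLOC][12-39 FREE]
Op 8: free(d) -> (freed d); heap: [0-1 ALLOC][2-39 FREE]
malloc(11): first-fit scan over [0-1 ALLOC][2-39 FREE] -> 2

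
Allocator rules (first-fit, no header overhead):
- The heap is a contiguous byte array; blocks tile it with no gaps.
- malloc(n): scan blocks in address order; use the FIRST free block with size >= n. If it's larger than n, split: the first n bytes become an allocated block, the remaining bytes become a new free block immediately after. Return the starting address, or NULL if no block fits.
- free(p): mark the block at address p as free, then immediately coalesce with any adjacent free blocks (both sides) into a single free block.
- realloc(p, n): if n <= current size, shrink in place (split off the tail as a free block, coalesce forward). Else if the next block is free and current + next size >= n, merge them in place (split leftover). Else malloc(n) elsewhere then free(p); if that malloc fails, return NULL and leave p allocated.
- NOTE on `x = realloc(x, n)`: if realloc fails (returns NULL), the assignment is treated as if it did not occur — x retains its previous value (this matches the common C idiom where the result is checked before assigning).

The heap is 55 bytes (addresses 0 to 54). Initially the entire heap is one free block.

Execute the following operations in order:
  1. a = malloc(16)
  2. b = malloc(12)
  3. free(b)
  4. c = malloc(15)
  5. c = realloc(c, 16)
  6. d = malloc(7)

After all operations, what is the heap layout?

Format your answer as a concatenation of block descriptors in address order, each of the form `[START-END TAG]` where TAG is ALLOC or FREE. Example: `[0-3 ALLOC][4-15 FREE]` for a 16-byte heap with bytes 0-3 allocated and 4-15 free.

Op 1: a = malloc(16) -> a = 0; heap: [0-15 ALLOC][16-54 FREE]
Op 2: b = malloc(12) -> b = 16; heap: [0-15 ALLOC][16-27 ALLOC][28-54 FREE]
Op 3: free(b) -> (freed b); heap: [0-15 ALLOC][16-54 FREE]
Op 4: c = malloc(15) -> c = 16; heap: [0-15 ALLOC][16-30 ALLOC][31-54 FREE]
Op 5: c = realloc(c, 16) -> c = 16; heap: [0-15 ALLOC][16-31 ALLOC][32-54 FREE]
Op 6: d = malloc(7) -> d = 32; heap: [0-15 ALLOC][16-31 ALLOC][32-38 ALLOC][39-54 FREE]

Answer: [0-15 ALLOC][16-31 ALLOC][32-38 ALLOC][39-54 FREE]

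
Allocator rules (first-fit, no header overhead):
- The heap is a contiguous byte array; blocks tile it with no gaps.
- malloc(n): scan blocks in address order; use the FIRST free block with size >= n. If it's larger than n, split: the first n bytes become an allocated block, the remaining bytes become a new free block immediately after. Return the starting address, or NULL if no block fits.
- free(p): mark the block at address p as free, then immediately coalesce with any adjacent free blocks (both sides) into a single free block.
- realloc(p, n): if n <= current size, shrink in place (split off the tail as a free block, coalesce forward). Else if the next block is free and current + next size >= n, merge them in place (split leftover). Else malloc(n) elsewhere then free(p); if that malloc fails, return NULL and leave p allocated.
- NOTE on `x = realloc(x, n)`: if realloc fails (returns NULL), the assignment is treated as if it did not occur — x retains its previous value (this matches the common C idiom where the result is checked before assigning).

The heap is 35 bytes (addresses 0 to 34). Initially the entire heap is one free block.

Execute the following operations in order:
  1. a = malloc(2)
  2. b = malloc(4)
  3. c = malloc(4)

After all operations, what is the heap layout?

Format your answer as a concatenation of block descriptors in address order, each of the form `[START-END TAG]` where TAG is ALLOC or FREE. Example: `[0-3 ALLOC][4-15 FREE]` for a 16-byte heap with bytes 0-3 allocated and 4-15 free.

Answer: [0-1 ALLOC][2-5 ALLOC][6-9 ALLOC][10-34 FREE]

Derivation:
Op 1: a = malloc(2) -> a = 0; heap: [0-1 ALLOC][2-34 FREE]
Op 2: b = malloc(4) -> b = 2; heap: [0-1 ALLOC][2-5 ALLOC][6-34 FREE]
Op 3: c = malloc(4) -> c = 6; heap: [0-1 ALLOC][2-5 ALLOC][6-9 ALLOC][10-34 FREE]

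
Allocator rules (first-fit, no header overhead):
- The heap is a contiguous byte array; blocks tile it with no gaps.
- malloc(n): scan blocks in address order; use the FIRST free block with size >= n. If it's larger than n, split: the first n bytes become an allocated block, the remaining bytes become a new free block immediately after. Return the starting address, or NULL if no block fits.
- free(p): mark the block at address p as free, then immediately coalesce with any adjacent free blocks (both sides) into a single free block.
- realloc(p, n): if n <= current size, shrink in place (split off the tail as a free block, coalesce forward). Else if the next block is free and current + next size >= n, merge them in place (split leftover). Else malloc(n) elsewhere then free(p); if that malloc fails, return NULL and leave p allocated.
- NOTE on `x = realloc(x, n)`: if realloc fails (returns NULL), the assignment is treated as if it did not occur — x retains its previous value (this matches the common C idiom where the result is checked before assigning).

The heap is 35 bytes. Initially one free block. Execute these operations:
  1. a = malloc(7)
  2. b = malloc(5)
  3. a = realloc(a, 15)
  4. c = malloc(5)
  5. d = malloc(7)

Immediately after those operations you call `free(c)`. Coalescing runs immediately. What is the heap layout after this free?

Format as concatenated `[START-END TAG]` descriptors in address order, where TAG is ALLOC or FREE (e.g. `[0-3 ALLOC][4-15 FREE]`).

Answer: [0-6 FREE][7-11 ALLOC][12-26 ALLOC][27-33 ALLOC][34-34 FREE]

Derivation:
Op 1: a = malloc(7) -> a = 0; heap: [0-6 ALLOC][7-34 FREE]
Op 2: b = malloc(5) -> b = 7; heap: [0-6 ALLOC][7-11 ALLOC][12-34 FREE]
Op 3: a = realloc(a, 15) -> a = 12; heap: [0-6 FREE][7-11 ALLOC][12-26 ALLOC][27-34 FREE]
Op 4: c = malloc(5) -> c = 0; heap: [0-4 ALLOC][5-6 FREE][7-11 ALLOC][12-26 ALLOC][27-34 FREE]
Op 5: d = malloc(7) -> d = 27; heap: [0-4 ALLOC][5-6 FREE][7-11 ALLOC][12-26 ALLOC][27-33 ALLOC][34-34 FREE]
free(c): c = 0 -> block [0-4 ALLOC]; mark free, coalesce with adjacent free neighbors -> [0-6 FREE][7-11 ALLOC][12-26 ALLOC][27-33 ALLOC][34-34 FREE]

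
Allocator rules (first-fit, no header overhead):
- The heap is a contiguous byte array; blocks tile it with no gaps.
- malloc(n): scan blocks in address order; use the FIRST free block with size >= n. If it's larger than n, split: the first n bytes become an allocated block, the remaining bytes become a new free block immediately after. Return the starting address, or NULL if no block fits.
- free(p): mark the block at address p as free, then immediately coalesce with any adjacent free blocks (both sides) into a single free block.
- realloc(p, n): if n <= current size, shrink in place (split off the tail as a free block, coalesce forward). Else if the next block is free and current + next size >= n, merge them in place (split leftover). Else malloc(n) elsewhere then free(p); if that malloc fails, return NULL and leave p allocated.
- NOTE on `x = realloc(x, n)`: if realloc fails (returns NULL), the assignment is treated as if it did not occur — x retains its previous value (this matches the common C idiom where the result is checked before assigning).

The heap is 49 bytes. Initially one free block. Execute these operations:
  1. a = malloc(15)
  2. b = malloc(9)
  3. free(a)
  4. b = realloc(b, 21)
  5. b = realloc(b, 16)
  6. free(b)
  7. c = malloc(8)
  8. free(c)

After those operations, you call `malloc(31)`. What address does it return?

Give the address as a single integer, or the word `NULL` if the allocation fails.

Op 1: a = malloc(15) -> a = 0; heap: [0-14 ALLOC][15-48 FREE]
Op 2: b = malloc(9) -> b = 15; heap: [0-14 ALLOC][15-23 ALLOC][24-48 FREE]
Op 3: free(a) -> (freed a); heap: [0-14 FREE][15-23 ALLOC][24-48 FREE]
Op 4: b = realloc(b, 21) -> b = 15; heap: [0-14 FREE][15-35 ALLOC][36-48 FREE]
Op 5: b = realloc(b, 16) -> b = 15; heap: [0-14 FREE][15-30 ALLOC][31-48 FREE]
Op 6: free(b) -> (freed b); heap: [0-48 FREE]
Op 7: c = malloc(8) -> c = 0; heap: [0-7 ALLOC][8-48 FREE]
Op 8: free(c) -> (freed c); heap: [0-48 FREE]
malloc(31): first-fit scan over [0-48 FREE] -> 0

Answer: 0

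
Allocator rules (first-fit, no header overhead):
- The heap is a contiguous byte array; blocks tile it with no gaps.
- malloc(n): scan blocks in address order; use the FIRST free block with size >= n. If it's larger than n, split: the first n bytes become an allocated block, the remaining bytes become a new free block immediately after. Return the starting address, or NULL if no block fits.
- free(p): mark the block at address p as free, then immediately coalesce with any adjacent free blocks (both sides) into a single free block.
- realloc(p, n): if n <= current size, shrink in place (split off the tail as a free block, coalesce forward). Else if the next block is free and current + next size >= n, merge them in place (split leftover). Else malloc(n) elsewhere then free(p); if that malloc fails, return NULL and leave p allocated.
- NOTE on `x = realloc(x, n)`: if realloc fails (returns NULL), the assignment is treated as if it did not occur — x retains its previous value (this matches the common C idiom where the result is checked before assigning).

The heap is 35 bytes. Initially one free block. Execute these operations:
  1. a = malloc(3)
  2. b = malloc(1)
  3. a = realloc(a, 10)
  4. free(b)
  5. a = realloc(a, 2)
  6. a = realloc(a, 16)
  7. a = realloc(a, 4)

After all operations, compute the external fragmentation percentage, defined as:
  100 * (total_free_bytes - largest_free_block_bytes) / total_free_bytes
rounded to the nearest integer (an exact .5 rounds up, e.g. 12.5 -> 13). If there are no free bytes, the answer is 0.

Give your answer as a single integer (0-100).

Answer: 13

Derivation:
Op 1: a = malloc(3) -> a = 0; heap: [0-2 ALLOC][3-34 FREE]
Op 2: b = malloc(1) -> b = 3; heap: [0-2 ALLOC][3-3 ALLOC][4-34 FREE]
Op 3: a = realloc(a, 10) -> a = 4; heap: [0-2 FREE][3-3 ALLOC][4-13 ALLOC][14-34 FREE]
Op 4: free(b) -> (freed b); heap: [0-3 FREE][4-13 ALLOC][14-34 FREE]
Op 5: a = realloc(a, 2) -> a = 4; heap: [0-3 FREE][4-5 ALLOC][6-34 FREE]
Op 6: a = realloc(a, 16) -> a = 4; heap: [0-3 FREE][4-19 ALLOC][20-34 FREE]
Op 7: a = realloc(a, 4) -> a = 4; heap: [0-3 FREE][4-7 ALLOC][8-34 FREE]
Free blocks: [4 27] total_free=31 largest=27 -> 100*(31-27)/31 = 400/31 ≈ 12.903 -> rounds to 13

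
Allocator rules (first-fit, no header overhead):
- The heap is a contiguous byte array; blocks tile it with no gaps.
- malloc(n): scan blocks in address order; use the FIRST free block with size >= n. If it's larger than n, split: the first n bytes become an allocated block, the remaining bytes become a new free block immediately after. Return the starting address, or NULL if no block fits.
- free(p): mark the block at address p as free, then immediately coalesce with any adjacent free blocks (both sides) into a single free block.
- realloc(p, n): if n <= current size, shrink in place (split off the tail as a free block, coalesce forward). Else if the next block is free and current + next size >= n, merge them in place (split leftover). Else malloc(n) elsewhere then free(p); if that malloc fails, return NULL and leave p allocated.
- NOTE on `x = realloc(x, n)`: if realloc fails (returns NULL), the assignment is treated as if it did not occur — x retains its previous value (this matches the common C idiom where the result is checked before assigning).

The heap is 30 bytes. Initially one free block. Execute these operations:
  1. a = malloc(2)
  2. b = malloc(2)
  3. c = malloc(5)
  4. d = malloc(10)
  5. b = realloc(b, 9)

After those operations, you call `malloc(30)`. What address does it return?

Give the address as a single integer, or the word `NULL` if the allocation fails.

Op 1: a = malloc(2) -> a = 0; heap: [0-1 ALLOC][2-29 FREE]
Op 2: b = malloc(2) -> b = 2; heap: [0-1 ALLOC][2-3 ALLOC][4-29 FREE]
Op 3: c = malloc(5) -> c = 4; heap: [0-1 ALLOC][2-3 ALLOC][4-8 ALLOC][9-29 FREE]
Op 4: d = malloc(10) -> d = 9; heap: [0-1 ALLOC][2-3 ALLOC][4-8 ALLOC][9-18 ALLOC][19-29 FREE]
Op 5: b = realloc(b, 9) -> b = 19; heap: [0-1 ALLOC][2-3 FREE][4-8 ALLOC][9-18 ALLOC][19-27 ALLOC][28-29 FREE]
malloc(30): first-fit scan over [0-1 ALLOC][2-3 FREE][4-8 ALLOC][9-18 ALLOC][19-27 ALLOC][28-29 FREE] -> NULL

Answer: NULL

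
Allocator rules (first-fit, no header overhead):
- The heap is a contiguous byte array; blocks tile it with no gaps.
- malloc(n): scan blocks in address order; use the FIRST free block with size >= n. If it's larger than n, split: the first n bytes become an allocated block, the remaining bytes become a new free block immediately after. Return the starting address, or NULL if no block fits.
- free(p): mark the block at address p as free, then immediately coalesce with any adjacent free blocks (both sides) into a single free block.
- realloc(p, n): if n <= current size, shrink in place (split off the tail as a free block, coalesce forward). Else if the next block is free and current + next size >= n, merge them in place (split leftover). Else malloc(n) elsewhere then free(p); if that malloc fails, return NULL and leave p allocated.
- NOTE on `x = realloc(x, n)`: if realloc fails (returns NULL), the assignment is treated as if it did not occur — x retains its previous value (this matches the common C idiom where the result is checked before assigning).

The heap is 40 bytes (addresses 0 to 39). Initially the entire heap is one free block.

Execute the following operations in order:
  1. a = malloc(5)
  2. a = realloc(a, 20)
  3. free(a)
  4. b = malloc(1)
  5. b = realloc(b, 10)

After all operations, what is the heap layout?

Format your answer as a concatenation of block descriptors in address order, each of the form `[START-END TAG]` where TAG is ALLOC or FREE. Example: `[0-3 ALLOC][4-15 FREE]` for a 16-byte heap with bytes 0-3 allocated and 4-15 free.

Op 1: a = malloc(5) -> a = 0; heap: [0-4 ALLOC][5-39 FREE]
Op 2: a = realloc(a, 20) -> a = 0; heap: [0-19 ALLOC][20-39 FREE]
Op 3: free(a) -> (freed a); heap: [0-39 FREE]
Op 4: b = malloc(1) -> b = 0; heap: [0-0 ALLOC][1-39 FREE]
Op 5: b = realloc(b, 10) -> b = 0; heap: [0-9 ALLOC][10-39 FREE]

Answer: [0-9 ALLOC][10-39 FREE]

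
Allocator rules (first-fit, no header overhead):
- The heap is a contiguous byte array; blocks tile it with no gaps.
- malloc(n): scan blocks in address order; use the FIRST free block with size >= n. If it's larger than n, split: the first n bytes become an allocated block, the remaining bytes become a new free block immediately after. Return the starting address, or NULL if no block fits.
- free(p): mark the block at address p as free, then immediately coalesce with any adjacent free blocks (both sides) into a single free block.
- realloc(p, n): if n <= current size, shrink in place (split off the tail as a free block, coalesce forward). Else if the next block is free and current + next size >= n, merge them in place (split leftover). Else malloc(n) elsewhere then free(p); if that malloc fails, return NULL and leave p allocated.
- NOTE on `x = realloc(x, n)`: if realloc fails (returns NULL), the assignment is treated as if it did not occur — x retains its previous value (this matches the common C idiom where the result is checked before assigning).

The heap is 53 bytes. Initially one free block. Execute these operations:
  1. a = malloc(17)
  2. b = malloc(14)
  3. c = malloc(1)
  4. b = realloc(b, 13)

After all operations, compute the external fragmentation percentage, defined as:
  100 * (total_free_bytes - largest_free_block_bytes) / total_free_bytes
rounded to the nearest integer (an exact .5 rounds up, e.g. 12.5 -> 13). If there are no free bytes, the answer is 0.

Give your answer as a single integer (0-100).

Answer: 5

Derivation:
Op 1: a = malloc(17) -> a = 0; heap: [0-16 ALLOC][17-52 FREE]
Op 2: b = malloc(14) -> b = 17; heap: [0-16 ALLOC][17-30 ALLOC][31-52 FREE]
Op 3: c = malloc(1) -> c = 31; heap: [0-16 ALLOC][17-30 ALLOC][31-31 ALLOC][32-52 FREE]
Op 4: b = realloc(b, 13) -> b = 17; heap: [0-16 ALLOC][17-29 ALLOC][30-30 FREE][31-31 ALLOC][32-52 FREE]
Free blocks: [1 21] total_free=22 largest=21 -> 100*(22-21)/22 = 100/22 ≈ 4.545 -> rounds to 5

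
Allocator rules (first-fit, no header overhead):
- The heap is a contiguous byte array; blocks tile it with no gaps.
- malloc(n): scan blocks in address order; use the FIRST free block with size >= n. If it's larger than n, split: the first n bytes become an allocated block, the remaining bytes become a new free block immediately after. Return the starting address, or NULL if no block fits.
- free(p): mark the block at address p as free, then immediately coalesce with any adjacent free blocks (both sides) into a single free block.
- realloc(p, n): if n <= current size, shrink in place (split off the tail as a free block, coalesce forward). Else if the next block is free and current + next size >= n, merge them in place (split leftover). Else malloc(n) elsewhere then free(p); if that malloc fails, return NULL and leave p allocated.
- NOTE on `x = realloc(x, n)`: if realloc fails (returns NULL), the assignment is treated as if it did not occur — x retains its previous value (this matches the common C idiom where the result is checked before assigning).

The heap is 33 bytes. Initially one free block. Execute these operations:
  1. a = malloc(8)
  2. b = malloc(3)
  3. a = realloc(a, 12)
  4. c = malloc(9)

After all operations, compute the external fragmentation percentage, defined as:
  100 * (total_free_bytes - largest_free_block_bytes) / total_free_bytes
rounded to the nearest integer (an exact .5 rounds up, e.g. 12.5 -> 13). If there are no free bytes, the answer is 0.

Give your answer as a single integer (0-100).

Op 1: a = malloc(8) -> a = 0; heap: [0-7 ALLOC][8-32 FREE]
Op 2: b = malloc(3) -> b = 8; heap: [0-7 ALLOC][8-10 ALLOC][11-32 FREE]
Op 3: a = realloc(a, 12) -> a = 11; heap: [0-7 FREE][8-10 ALLOC][11-22 ALLOC][23-32 FREE]
Op 4: c = malloc(9) -> c = 23; heap: [0-7 FREE][8-10 ALLOC][11-22 ALLOC][23-31 ALLOC][32-32 FREE]
Free blocks: [8 1] total_free=9 largest=8 -> 100*(9-8)/9 = 100/9 ≈ 11.111 -> rounds to 11

Answer: 11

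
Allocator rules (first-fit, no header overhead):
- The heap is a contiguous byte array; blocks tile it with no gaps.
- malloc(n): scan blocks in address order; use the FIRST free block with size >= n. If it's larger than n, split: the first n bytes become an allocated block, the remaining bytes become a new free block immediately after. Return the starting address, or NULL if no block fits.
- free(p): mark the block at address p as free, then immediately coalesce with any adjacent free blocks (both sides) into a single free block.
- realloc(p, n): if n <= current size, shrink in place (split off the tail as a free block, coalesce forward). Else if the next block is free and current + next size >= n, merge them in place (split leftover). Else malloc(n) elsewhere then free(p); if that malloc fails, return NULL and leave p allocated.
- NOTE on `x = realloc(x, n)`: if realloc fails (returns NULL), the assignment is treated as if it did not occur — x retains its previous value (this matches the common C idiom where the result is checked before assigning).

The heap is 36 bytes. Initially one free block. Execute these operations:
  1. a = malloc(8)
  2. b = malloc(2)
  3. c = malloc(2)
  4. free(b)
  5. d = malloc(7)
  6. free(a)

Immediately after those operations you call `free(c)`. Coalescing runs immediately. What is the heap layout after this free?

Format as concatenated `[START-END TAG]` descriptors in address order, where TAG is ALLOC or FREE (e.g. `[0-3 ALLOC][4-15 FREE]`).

Answer: [0-11 FREE][12-18 ALLOC][19-35 FREE]

Derivation:
Op 1: a = malloc(8) -> a = 0; heap: [0-7 ALLOC][8-35 FREE]
Op 2: b = malloc(2) -> b = 8; heap: [0-7 ALLOC][8-9 ALLOC][10-35 FREE]
Op 3: c = malloc(2) -> c = 10; heap: [0-7 ALLOC][8-9 ALLOC][10-11 ALLOC][12-35 FREE]
Op 4: free(b) -> (freed b); heap: [0-7 ALLOC][8-9 FREE][10-11 ALLOC][12-35 FREE]
Op 5: d = malloc(7) -> d = 12; heap: [0-7 ALLOC][8-9 FREE][10-11 ALLOC][12-18 ALLOC][19-35 FREE]
Op 6: free(a) -> (freed a); heap: [0-9 FREE][10-11 ALLOC][12-18 ALLOC][19-35 FREE]
free(c): c = 10 -> block [10-11 ALLOC]; mark free, coalesce with adjacent free neighbors -> [0-11 FREE][12-18 ALLOC][19-35 FREE]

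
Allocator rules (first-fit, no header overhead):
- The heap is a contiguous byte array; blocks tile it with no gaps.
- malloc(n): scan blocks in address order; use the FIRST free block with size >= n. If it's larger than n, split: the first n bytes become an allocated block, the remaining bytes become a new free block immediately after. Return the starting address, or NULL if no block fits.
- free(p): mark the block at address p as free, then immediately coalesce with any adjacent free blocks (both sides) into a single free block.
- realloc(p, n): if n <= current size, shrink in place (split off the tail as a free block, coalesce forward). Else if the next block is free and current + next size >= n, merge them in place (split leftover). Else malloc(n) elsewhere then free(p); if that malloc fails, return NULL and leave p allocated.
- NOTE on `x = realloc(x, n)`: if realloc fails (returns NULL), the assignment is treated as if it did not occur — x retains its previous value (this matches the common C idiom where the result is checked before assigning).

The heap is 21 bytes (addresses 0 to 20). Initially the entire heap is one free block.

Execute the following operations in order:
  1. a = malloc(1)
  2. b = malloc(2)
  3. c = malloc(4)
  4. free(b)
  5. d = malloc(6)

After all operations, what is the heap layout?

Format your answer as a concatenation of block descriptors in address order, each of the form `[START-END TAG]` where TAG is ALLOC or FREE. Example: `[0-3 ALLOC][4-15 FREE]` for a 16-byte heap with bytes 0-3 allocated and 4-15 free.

Op 1: a = malloc(1) -> a = 0; heap: [0-0 ALLOC][1-20 FREE]
Op 2: b = malloc(2) -> b = 1; heap: [0-0 ALLOC][1-2 ALLOC][3-20 FREE]
Op 3: c = malloc(4) -> c = 3; heap: [0-0 ALLOC][1-2 ALLOC][3-6 ALLOC][7-20 FREE]
Op 4: free(b) -> (freed b); heap: [0-0 ALLOC][1-2 FREE][3-6 ALLOC][7-20 FREE]
Op 5: d = malloc(6) -> d = 7; heap: [0-0 ALLOC][1-2 FREE][3-6 ALLOC][7-12 ALLOC][13-20 FREE]

Answer: [0-0 ALLOC][1-2 FREE][3-6 ALLOC][7-12 ALLOC][13-20 FREE]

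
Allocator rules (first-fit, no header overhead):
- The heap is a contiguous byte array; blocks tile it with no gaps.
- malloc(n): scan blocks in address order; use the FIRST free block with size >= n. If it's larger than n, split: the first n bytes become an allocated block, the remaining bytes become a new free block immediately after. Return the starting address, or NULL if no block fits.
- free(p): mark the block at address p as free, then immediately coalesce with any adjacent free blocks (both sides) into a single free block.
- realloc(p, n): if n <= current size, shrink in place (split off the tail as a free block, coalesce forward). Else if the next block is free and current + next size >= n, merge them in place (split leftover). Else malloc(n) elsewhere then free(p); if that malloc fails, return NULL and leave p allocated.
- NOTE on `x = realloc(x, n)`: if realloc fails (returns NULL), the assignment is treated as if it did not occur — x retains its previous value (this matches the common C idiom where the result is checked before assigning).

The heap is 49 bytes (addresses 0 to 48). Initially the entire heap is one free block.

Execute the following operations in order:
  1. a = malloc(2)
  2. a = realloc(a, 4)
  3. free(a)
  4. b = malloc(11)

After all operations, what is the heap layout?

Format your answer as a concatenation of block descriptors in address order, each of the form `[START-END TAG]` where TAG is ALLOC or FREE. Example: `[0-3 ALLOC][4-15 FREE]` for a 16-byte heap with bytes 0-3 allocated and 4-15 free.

Op 1: a = malloc(2) -> a = 0; heap: [0-1 ALLOC][2-48 FREE]
Op 2: a = realloc(a, 4) -> a = 0; heap: [0-3 ALLOC][4-48 FREE]
Op 3: free(a) -> (freed a); heap: [0-48 FREE]
Op 4: b = malloc(11) -> b = 0; heap: [0-10 ALLOC][11-48 FREE]

Answer: [0-10 ALLOC][11-48 FREE]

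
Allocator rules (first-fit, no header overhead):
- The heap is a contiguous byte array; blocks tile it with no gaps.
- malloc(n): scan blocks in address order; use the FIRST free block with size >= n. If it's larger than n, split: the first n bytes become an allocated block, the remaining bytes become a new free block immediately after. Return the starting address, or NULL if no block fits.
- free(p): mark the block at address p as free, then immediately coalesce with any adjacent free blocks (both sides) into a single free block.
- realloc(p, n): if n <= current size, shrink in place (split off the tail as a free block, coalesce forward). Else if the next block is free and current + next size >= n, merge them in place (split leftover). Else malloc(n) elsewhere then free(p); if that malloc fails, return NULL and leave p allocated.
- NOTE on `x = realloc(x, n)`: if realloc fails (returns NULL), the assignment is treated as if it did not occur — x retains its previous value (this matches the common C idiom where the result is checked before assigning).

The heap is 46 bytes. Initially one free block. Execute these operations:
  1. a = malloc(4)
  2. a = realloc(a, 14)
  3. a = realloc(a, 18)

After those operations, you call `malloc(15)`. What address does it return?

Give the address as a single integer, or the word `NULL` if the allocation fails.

Answer: 18

Derivation:
Op 1: a = malloc(4) -> a = 0; heap: [0-3 ALLOC][4-45 FREE]
Op 2: a = realloc(a, 14) -> a = 0; heap: [0-13 ALLOC][14-45 FREE]
Op 3: a = realloc(a, 18) -> a = 0; heap: [0-17 ALLOC][18-45 FREE]
malloc(15): first-fit scan over [0-17 ALLOC][18-45 FREE] -> 18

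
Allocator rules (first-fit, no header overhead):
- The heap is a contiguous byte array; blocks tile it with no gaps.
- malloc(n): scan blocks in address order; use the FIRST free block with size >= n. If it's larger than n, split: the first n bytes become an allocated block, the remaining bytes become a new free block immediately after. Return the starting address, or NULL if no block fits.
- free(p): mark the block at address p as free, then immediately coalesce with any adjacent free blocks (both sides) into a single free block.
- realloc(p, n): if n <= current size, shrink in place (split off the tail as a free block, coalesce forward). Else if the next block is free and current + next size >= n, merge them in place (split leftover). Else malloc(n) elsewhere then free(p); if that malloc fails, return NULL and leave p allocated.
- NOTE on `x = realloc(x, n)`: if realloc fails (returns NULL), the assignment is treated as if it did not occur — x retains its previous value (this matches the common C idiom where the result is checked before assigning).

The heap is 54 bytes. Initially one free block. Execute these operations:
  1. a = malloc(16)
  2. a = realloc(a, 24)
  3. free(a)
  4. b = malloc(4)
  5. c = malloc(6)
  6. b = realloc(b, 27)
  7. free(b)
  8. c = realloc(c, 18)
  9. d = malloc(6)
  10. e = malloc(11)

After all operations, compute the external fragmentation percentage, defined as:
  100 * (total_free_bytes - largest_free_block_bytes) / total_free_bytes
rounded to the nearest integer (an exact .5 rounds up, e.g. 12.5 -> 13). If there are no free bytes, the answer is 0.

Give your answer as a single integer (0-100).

Op 1: a = malloc(16) -> a = 0; heap: [0-15 ALLOC][16-53 FREE]
Op 2: a = realloc(a, 24) -> a = 0; heap: [0-23 ALLOC][24-53 FREE]
Op 3: free(a) -> (freed a); heap: [0-53 FREE]
Op 4: b = malloc(4) -> b = 0; heap: [0-3 ALLOC][4-53 FREE]
Op 5: c = malloc(6) -> c = 4; heap: [0-3 ALLOC][4-9 ALLOC][10-53 FREE]
Op 6: b = realloc(b, 27) -> b = 10; heap: [0-3 FREE][4-9 ALLOC][10-36 ALLOC][37-53 FREE]
Op 7: free(b) -> (freed b); heap: [0-3 FREE][4-9 ALLOC][10-53 FREE]
Op 8: c = realloc(c, 18) -> c = 4; heap: [0-3 FREE][4-21 ALLOC][22-53 FREE]
Op 9: d = malloc(6) -> d = 22; heap: [0-3 FREE][4-21 ALLOC][22-27 ALLOC][28-53 FREE]
Op 10: e = malloc(11) -> e = 28; heap: [0-3 FREE][4-21 ALLOC][22-27 ALLOC][28-38 ALLOC][39-53 FREE]
Free blocks: [4 15] total_free=19 largest=15 -> 100*(19-15)/19 = 400/19 ≈ 21.053 -> rounds to 21

Answer: 21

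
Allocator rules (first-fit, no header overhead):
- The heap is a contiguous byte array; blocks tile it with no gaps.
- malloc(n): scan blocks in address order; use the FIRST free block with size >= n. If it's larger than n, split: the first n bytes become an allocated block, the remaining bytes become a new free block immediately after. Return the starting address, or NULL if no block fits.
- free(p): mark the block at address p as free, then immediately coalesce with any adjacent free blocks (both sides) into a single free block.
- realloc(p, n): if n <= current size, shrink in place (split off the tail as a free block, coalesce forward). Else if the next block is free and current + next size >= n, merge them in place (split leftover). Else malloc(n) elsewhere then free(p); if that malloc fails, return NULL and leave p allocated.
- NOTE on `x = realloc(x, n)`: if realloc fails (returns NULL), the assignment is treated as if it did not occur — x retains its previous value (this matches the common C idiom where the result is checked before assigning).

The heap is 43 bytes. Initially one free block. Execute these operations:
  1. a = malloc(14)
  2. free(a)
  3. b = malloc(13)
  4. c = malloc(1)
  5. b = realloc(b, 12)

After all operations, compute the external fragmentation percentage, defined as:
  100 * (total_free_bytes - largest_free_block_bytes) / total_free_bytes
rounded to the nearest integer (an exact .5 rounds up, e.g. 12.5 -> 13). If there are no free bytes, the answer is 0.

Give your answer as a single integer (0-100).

Op 1: a = malloc(14) -> a = 0; heap: [0-13 ALLOC][14-42 FREE]
Op 2: free(a) -> (freed a); heap: [0-42 FREE]
Op 3: b = malloc(13) -> b = 0; heap: [0-12 ALLOC][13-42 FREE]
Op 4: c = malloc(1) -> c = 13; heap: [0-12 ALLOC][13-13 ALLOC][14-42 FREE]
Op 5: b = realloc(b, 12) -> b = 0; heap: [0-11 ALLOC][12-12 FREE][13-13 ALLOC][14-42 FREE]
Free blocks: [1 29] total_free=30 largest=29 -> 100*(30-29)/30 = 100/30 ≈ 3.333 -> rounds to 3

Answer: 3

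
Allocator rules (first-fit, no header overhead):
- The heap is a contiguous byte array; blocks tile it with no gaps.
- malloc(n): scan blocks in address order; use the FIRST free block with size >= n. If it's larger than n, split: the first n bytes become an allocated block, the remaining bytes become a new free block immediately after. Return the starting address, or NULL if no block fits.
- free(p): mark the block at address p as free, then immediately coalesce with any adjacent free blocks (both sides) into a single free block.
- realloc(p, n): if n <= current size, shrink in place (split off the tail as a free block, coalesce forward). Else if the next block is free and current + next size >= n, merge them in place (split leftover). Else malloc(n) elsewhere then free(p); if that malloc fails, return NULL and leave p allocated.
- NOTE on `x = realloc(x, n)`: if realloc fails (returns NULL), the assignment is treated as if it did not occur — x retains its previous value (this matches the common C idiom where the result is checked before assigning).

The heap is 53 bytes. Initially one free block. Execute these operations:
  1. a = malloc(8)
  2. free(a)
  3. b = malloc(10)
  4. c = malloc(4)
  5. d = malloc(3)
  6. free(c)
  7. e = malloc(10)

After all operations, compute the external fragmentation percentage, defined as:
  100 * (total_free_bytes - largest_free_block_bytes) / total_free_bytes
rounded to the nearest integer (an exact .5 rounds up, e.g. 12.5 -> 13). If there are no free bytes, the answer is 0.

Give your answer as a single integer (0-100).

Op 1: a = malloc(8) -> a = 0; heap: [0-7 ALLOC][8-52 FREE]
Op 2: free(a) -> (freed a); heap: [0-52 FREE]
Op 3: b = malloc(10) -> b = 0; heap: [0-9 ALLOC][10-52 FREE]
Op 4: c = malloc(4) -> c = 10; heap: [0-9 ALLOC][10-13 ALLOC][14-52 FREE]
Op 5: d = malloc(3) -> d = 14; heap: [0-9 ALLOC][10-13 ALLOC][14-16 ALLOC][17-52 FREE]
Op 6: free(c) -> (freed c); heap: [0-9 ALLOC][10-13 FREE][14-16 ALLOC][17-52 FREE]
Op 7: e = malloc(10) -> e = 17; heap: [0-9 ALLOC][10-13 FREE][14-16 ALLOC][17-26 ALLOC][27-52 FREE]
Free blocks: [4 26] total_free=30 largest=26 -> 100*(30-26)/30 = 400/30 ≈ 13.333 -> rounds to 13

Answer: 13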